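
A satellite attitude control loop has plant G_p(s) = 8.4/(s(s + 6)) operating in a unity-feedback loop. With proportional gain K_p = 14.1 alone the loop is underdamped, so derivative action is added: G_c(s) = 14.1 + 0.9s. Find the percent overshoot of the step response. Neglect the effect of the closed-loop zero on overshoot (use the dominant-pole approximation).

8.19%

Forward path: (14.1 + 0.9s)·8.4/(s(s+6)). The closed-loop characteristic equation is s² + (6 + 8.4·0.9)s + 8.4·14.1 = 0.
That is s² + 13.56s + 118.4 = 0, so ω_n = 10.88 rad/s and ζ = 13.56/(2·10.88) = 0.623.
%OS = 100·exp(−πζ/√(1−ζ²)) = 8.19%.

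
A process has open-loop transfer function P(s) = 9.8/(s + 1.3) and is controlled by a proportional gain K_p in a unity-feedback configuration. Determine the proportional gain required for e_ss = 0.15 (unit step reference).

The loop is type 0, so e_ss(step) = 1/(1 + K_pos) with K_pos = K_p·P(0).
P(0) = 7.538. Require 1/(1 + K_p·7.538) = 0.15, so 1 + 7.538·K_p = 6.667.
K_p = (6.667 − 1)/7.538 = 0.752.

K_p = 0.752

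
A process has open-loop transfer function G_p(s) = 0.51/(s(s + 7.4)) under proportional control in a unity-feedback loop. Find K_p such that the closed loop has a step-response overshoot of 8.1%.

From %OS = 100·exp(−πζ/√(1−ζ²)) = 8.1%, ζ = −ln(0.081)/√(π²+ln²(0.081)) = 0.6247.
Characteristic equation s² + 7.4s + 0.51K_p = 0 gives ζ = 7.4/(2√(0.51K_p)).
Setting ζ = 0.6247: √(0.51K_p) = 7.4/(2·0.6247) = 5.923, so K_p = 35.08/0.51 = 68.8.

K_p = 68.8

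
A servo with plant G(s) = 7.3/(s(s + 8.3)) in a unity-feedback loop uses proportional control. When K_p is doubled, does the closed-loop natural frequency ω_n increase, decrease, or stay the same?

ω_n = √(7.3·K_p), which grows with K_p.

increase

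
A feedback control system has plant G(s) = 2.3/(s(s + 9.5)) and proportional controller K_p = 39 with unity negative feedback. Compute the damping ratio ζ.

ζ = 0.502

1 + K_p·G(s) = 0 gives s² + 9.5s + 89.7 = 0.
So ω_n² = 89.7 ⇒ ω_n = 9.471 rad/s, and ζ = 9.5/(2ω_n) = 0.502.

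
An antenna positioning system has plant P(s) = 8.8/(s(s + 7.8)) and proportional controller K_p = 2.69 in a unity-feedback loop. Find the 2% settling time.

Closed-loop characteristic equation: s² + 7.8s + 23.67 = 0, so ω_n = 4.865 rad/s and ζ = 7.8/(2·4.865) = 0.8016.
2% settling time T_s ≈ 4/(ζω_n) = 4/3.9 = 1.03 s.

T_s ≈ 1.03 s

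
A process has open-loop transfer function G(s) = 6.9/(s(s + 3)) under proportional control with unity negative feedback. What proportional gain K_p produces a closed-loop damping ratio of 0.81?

K_p = 0.497

Closed-loop characteristic equation: s² + 3s + K_p·6.9 = 0.
So ω_n = √(6.9K_p) and 2ζω_n = 3, giving ζ = 3/(2√(6.9K_p)).
Setting ζ = 0.81: √(6.9K_p) = 3/(2·0.81) = 1.852, so K_p = 3.429/6.9 = 0.497.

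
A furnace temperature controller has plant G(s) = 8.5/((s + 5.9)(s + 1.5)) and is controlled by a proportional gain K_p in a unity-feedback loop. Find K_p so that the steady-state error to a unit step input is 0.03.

K_p = 33.7

Steady-state error for a unit step on this type-0 loop is 1/(1 + K_p·G(0)).
G(0) = 0.9605. Require 1/(1 + K_p·0.9605) = 0.03, so 1 + 0.9605·K_p = 33.33.
K_p = (33.33 − 1)/0.9605 = 33.7.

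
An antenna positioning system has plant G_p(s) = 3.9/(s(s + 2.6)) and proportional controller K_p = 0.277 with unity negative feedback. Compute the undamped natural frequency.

ω_n = 1.04 rad/s

The closed-loop denominator is s(s+2.6) + 0.277·3.9 = s² + 2.6s + 1.08.
So ω_n² = 1.08 ⇒ ω_n = 1.039 rad/s, and ζ = 2.6/(2ω_n) = 1.25.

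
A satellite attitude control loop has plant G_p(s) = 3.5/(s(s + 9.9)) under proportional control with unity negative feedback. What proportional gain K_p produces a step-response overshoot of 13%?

From %OS = 100·exp(−πζ/√(1−ζ²)) = 13%, ζ = −ln(0.13)/√(π²+ln²(0.13)) = 0.5446.
Characteristic equation s² + 9.9s + 3.5K_p = 0 gives ζ = 9.9/(2√(3.5K_p)).
Setting ζ = 0.5446: √(3.5K_p) = 9.9/(2·0.5446) = 9.088, so K_p = 82.6/3.5 = 23.6.

K_p = 23.6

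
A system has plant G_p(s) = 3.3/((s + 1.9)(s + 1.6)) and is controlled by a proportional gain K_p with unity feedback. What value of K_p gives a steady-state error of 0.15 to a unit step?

For a type-0 loop with proportional control, e_ss = 1/(1 + K_p·G_p(0)).
G_p(0) = 1.086. Require 1/(1 + K_p·1.086) = 0.15, so 1 + 1.086·K_p = 6.667.
K_p = (6.667 − 1)/1.086 = 5.22.

K_p = 5.22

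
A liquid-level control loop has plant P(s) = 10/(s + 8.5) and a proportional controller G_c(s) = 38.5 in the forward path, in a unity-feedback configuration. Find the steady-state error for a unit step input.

The loop is type 0. Static position error constant K_pos = G_c(0)·P(0) = 38.5·1.176 = 45.29.
Steady-state error to a unit step: e_ss = 1/(1+K_pos) = 1/46.29 = 0.0216.

0.0216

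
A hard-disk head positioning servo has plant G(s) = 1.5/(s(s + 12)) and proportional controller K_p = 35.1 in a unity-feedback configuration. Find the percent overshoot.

0.986%

Closed-loop characteristic equation: s² + 12s + 52.65 = 0, so ω_n = 7.256 rad/s and ζ = 12/(2·7.256) = 0.8269.
%OS = 100·exp(−πζ/√(1−ζ²)) = 100·exp(−π·0.8269/√0.3162) = 0.986%.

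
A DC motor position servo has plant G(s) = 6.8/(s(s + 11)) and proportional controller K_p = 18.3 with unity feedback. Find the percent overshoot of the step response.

16.9%

From 1 + K_pG(s) = 0: s² + 11s + 124.4 = 0 ⇒ ω_n = 11.16, ζ = 0.493.
%OS = 100·exp(−πζ/√(1−ζ²)) = 100·exp(−π·0.493/√0.7569) = 16.9%.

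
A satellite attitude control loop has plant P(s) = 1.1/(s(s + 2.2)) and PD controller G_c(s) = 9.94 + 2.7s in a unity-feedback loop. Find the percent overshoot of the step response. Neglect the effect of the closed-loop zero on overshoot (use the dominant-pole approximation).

1.95%

Forward path: (9.94 + 2.7s)·1.1/(s(s+2.2)). The closed-loop characteristic equation is s² + (2.2 + 1.1·2.7)s + 1.1·9.94 = 0.
That is s² + 5.17s + 10.93 = 0, so ω_n = 3.307 rad/s and ζ = 5.17/(2·3.307) = 0.7818.
%OS = 100·exp(−πζ/√(1−ζ²)) = 1.95%.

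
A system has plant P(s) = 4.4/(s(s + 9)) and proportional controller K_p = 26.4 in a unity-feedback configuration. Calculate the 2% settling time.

T_s ≈ 0.889 s

Closed-loop characteristic equation: s² + 9s + 116.2 = 0, so ω_n = 10.78 rad/s and ζ = 9/(2·10.78) = 0.4175.
2% settling time T_s ≈ 4/(ζω_n) = 4/4.5 = 0.889 s.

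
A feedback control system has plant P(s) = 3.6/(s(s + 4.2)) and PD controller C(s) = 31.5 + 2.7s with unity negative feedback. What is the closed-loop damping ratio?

ζ = 0.654

Forward path: (31.5 + 2.7s)·3.6/(s(s+4.2)). The closed-loop characteristic equation is s² + (4.2 + 3.6·2.7)s + 3.6·31.5 = 0.
That is s² + 13.92s + 113.4 = 0, so ω_n = 10.65 rad/s and ζ = 13.92/(2·10.65) = 0.6536.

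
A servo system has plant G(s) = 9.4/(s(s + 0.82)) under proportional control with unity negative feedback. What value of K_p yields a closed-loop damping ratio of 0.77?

Closed-loop characteristic equation: s² + 0.82s + K_p·9.4 = 0.
So ω_n = √(9.4K_p) and 2ζω_n = 0.82, giving ζ = 0.82/(2√(9.4K_p)).
Setting ζ = 0.77: √(9.4K_p) = 0.82/(2·0.77) = 0.5325, so K_p = 0.2835/9.4 = 0.0302.

K_p = 0.0302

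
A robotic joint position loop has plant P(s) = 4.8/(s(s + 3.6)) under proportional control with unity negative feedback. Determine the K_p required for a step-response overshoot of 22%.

From %OS = 100·exp(−πζ/√(1−ζ²)) = 22%, ζ = −ln(0.22)/√(π²+ln²(0.22)) = 0.4342.
Characteristic equation s² + 3.6s + 4.8K_p = 0 gives ζ = 3.6/(2√(4.8K_p)).
Setting ζ = 0.4342: √(4.8K_p) = 3.6/(2·0.4342) = 4.146, so K_p = 17.19/4.8 = 3.58.

K_p = 3.58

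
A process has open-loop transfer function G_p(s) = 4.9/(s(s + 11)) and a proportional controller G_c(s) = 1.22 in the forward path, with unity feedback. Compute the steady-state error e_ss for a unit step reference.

0

The open loop G_c(s)G_p(s) has a pole at the origin (type 1), so the static position error constant is infinite and e_ss = 1/(1+∞) = 0.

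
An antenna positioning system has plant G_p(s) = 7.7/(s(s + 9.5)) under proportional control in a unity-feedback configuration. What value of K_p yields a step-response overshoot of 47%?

From %OS = 100·exp(−πζ/√(1−ζ²)) = 47%, ζ = −ln(0.47)/√(π²+ln²(0.47)) = 0.2337.
Characteristic equation s² + 9.5s + 7.7K_p = 0 gives ζ = 9.5/(2√(7.7K_p)).
Setting ζ = 0.2337: √(7.7K_p) = 9.5/(2·0.2337) = 20.33, so K_p = 413.2/7.7 = 53.7.

K_p = 53.7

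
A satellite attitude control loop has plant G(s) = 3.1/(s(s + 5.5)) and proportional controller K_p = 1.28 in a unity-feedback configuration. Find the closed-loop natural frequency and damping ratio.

ω_n = 1.99 rad/s, ζ = 1.38

The closed-loop denominator is s(s+5.5) + 1.28·3.1 = s² + 5.5s + 3.968.
So ω_n² = 3.968 ⇒ ω_n = 1.992 rad/s, and ζ = 5.5/(2ω_n) = 1.38.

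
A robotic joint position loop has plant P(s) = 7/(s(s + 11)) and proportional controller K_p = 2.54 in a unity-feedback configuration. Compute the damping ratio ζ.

ζ = 1.3

The closed-loop denominator is s(s+11) + 2.54·7 = s² + 11s + 17.78.
So ω_n² = 17.78 ⇒ ω_n = 4.217 rad/s, and ζ = 11/(2ω_n) = 1.3.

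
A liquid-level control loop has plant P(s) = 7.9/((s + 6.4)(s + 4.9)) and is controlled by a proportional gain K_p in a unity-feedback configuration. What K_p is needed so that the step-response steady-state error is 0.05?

K_p = 75.4

For a type-0 loop with proportional control, e_ss = 1/(1 + K_p·P(0)).
P(0) = 0.2519. Require 1/(1 + K_p·0.2519) = 0.05, so 1 + 0.2519·K_p = 20.
K_p = (20 − 1)/0.2519 = 75.4.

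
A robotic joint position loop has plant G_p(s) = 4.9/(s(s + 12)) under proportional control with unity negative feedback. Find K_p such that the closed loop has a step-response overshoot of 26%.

From %OS = 100·exp(−πζ/√(1−ζ²)) = 26%, ζ = −ln(0.26)/√(π²+ln²(0.26)) = 0.3941.
Characteristic equation s² + 12s + 4.9K_p = 0 gives ζ = 12/(2√(4.9K_p)).
Setting ζ = 0.3941: √(4.9K_p) = 12/(2·0.3941) = 15.23, so K_p = 231.8/4.9 = 47.3.

K_p = 47.3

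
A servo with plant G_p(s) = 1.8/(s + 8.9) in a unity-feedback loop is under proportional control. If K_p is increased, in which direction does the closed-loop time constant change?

The closed-loop bandwidth 8.9+K_p·1.8 grows with K_p, so τ shrinks.

decrease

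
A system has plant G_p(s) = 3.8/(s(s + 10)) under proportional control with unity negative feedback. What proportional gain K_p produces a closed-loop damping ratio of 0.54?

Closed-loop characteristic equation: s² + 10s + K_p·3.8 = 0.
So ω_n = √(3.8K_p) and 2ζω_n = 10, giving ζ = 10/(2√(3.8K_p)).
Setting ζ = 0.54: √(3.8K_p) = 10/(2·0.54) = 9.259, so K_p = 85.73/3.8 = 22.6.

K_p = 22.6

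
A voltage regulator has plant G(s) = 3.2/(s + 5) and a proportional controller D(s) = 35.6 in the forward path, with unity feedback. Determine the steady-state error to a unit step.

0.042

The loop is type 0. Static position error constant K_pos = D(0)·G(0) = 35.6·0.64 = 22.78.
Steady-state error to a unit step: e_ss = 1/(1+K_pos) = 1/23.78 = 0.042.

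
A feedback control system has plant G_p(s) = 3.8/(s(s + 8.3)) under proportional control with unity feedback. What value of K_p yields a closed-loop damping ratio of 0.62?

K_p = 11.8

Closed-loop characteristic equation: s² + 8.3s + K_p·3.8 = 0.
So ω_n = √(3.8K_p) and 2ζω_n = 8.3, giving ζ = 8.3/(2√(3.8K_p)).
Setting ζ = 0.62: √(3.8K_p) = 8.3/(2·0.62) = 6.694, so K_p = 44.8/3.8 = 11.8.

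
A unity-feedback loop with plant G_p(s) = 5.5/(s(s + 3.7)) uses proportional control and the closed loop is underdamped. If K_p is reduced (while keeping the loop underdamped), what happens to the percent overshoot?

ζ = 3.7/(2√(5.5K_p)) rises as K_p falls; higher damping means less overshoot.

decrease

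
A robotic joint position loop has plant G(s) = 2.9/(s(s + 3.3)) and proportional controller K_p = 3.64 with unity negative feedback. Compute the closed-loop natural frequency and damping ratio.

1 + K_p·G(s) = 0 gives s² + 3.3s + 10.56 = 0.
So ω_n² = 10.56 ⇒ ω_n = 3.249 rad/s, and ζ = 3.3/(2ω_n) = 0.508.

ω_n = 3.25 rad/s, ζ = 0.508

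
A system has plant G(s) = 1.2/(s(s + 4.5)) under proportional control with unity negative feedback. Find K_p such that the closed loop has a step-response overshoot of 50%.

From %OS = 100·exp(−πζ/√(1−ζ²)) = 50%, ζ = −ln(0.5)/√(π²+ln²(0.5)) = 0.2155.
Characteristic equation s² + 4.5s + 1.2K_p = 0 gives ζ = 4.5/(2√(1.2K_p)).
Setting ζ = 0.2155: √(1.2K_p) = 4.5/(2·0.2155) = 10.44, so K_p = 109.1/1.2 = 90.9.

K_p = 90.9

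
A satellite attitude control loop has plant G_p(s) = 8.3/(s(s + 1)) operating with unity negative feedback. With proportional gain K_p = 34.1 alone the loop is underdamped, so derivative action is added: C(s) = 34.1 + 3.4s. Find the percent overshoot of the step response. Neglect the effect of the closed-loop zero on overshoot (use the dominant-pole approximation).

0.408%

Forward path: (34.1 + 3.4s)·8.3/(s(s+1)). The closed-loop characteristic equation is s² + (1 + 8.3·3.4)s + 8.3·34.1 = 0.
That is s² + 29.22s + 283 = 0, so ω_n = 16.82 rad/s and ζ = 29.22/(2·16.82) = 0.8684.
%OS = 100·exp(−πζ/√(1−ζ²)) = 0.408%.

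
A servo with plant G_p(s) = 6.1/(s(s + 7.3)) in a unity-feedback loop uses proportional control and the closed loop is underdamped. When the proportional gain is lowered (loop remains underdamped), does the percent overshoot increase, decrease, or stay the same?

decrease

ζ = 7.3/(2√(6.1K_p)) rises as K_p falls; higher damping means less overshoot.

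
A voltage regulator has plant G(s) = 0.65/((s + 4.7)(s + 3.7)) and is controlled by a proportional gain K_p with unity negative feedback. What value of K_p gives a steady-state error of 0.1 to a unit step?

The loop is type 0, so e_ss(step) = 1/(1 + K_pos) with K_pos = K_p·G(0).
G(0) = 0.03738. Require 1/(1 + K_p·0.03738) = 0.1, so 1 + 0.03738·K_p = 10.
K_p = (10 − 1)/0.03738 = 241.

K_p = 241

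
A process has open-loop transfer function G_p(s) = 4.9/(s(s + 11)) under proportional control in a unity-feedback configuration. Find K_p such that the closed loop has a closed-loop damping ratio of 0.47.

Closed-loop characteristic equation: s² + 11s + K_p·4.9 = 0.
So ω_n = √(4.9K_p) and 2ζω_n = 11, giving ζ = 11/(2√(4.9K_p)).
Setting ζ = 0.47: √(4.9K_p) = 11/(2·0.47) = 11.7, so K_p = 136.9/4.9 = 27.9.

K_p = 27.9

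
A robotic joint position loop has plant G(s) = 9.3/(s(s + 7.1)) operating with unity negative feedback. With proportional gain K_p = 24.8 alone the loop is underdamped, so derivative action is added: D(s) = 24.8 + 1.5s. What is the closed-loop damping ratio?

ζ = 0.693

Forward path: (24.8 + 1.5s)·9.3/(s(s+7.1)). The closed-loop characteristic equation is s² + (7.1 + 9.3·1.5)s + 9.3·24.8 = 0.
That is s² + 21.05s + 230.6 = 0, so ω_n = 15.19 rad/s and ζ = 21.05/(2·15.19) = 0.693.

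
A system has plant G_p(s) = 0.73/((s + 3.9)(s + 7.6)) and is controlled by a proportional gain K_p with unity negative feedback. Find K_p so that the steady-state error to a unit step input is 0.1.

Steady-state error for a unit step on this type-0 loop is 1/(1 + K_p·G_p(0)).
G_p(0) = 0.02463. Require 1/(1 + K_p·0.02463) = 0.1, so 1 + 0.02463·K_p = 10.
K_p = (10 − 1)/0.02463 = 365.

K_p = 365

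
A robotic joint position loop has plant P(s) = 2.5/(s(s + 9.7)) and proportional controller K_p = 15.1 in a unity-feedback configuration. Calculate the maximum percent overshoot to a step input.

From 1 + K_pP(s) = 0: s² + 9.7s + 37.75 = 0 ⇒ ω_n = 6.144, ζ = 0.7894.
%OS = 100·exp(−πζ/√(1−ζ²)) = 100·exp(−π·0.7894/√0.3769) = 1.76%.

1.76%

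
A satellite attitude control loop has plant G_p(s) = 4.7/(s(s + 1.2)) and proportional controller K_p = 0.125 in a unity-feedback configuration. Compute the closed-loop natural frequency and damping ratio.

1 + K_p·G_p(s) = 0 gives s² + 1.2s + 0.5875 = 0.
So ω_n² = 0.5875 ⇒ ω_n = 0.7665 rad/s, and ζ = 1.2/(2ω_n) = 0.783.

ω_n = 0.766 rad/s, ζ = 0.783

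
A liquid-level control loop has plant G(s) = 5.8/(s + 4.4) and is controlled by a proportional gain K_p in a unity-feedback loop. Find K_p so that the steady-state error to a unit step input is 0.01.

K_p = 75.1

The loop is type 0, so e_ss(step) = 1/(1 + K_pos) with K_pos = K_p·G(0).
G(0) = 1.318. Require 1/(1 + K_p·1.318) = 0.01, so 1 + 1.318·K_p = 100.
K_p = (100 − 1)/1.318 = 75.1.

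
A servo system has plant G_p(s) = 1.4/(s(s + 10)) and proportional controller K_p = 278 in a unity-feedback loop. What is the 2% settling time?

Closed-loop characteristic equation: s² + 10s + 389.2 = 0, so ω_n = 19.73 rad/s and ζ = 10/(2·19.73) = 0.2534.
2% settling time T_s ≈ 4/(ζω_n) = 4/5 = 0.8 s.

T_s ≈ 0.8 s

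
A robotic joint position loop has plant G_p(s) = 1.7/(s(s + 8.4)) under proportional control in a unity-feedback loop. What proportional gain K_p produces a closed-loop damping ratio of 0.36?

K_p = 80.1

Closed-loop characteristic equation: s² + 8.4s + K_p·1.7 = 0.
So ω_n = √(1.7K_p) and 2ζω_n = 8.4, giving ζ = 8.4/(2√(1.7K_p)).
Setting ζ = 0.36: √(1.7K_p) = 8.4/(2·0.36) = 11.67, so K_p = 136.1/1.7 = 80.1.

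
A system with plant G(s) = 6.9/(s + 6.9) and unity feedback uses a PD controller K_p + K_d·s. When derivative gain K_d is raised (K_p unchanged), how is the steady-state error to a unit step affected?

unchanged

K_d affects only the transient (the s-coefficient); the DC loop gain, and hence e_ss, depends only on K_p.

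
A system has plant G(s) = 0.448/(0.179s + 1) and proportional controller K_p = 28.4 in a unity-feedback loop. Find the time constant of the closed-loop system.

τ = 0.013 s

Closed loop: T(s) = K_p·G/(1+K_p·G) = 12.72/(0.179s + 1 + 12.72), with pole at s = −(1 + 12.72)/0.179 = −76.67.
Closed-loop time constant τ = 1/76.67 = 0.013 s.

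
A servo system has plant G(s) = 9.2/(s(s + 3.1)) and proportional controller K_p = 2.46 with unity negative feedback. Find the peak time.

T_p = 0.698 s

Closed-loop characteristic equation: s² + 3.1s + 22.63 = 0, so ω_n = 4.757 rad/s and ζ = 3.1/(2·4.757) = 0.3258.
Damped frequency ω_d = ω_n√(1−ζ²) = 4.498 rad/s, so peak time T_p = π/ω_d = 0.698 s.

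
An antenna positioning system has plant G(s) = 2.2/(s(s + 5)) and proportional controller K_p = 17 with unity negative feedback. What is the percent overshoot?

The closed-loop denominator s² + 5s + 37.4 gives ω_n = √37.4 = 6.116 and ζ = 5/(2ω_n) = 0.4088.
%OS = 100·exp(−πζ/√(1−ζ²)) = 100·exp(−π·0.4088/√0.8329) = 24.5%.

24.5%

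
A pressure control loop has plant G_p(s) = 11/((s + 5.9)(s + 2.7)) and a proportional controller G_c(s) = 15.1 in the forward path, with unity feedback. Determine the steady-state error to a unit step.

0.0875

The loop is type 0. Static position error constant K_pos = G_c(0)·G_p(0) = 15.1·0.6905 = 10.43.
Steady-state error to a unit step: e_ss = 1/(1+K_pos) = 1/11.43 = 0.0875.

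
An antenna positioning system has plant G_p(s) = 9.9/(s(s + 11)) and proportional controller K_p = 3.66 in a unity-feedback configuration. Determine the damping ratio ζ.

The closed-loop denominator is s(s+11) + 3.66·9.9 = s² + 11s + 36.23.
So ω_n² = 36.23 ⇒ ω_n = 6.019 rad/s, and ζ = 11/(2ω_n) = 0.914.

ζ = 0.914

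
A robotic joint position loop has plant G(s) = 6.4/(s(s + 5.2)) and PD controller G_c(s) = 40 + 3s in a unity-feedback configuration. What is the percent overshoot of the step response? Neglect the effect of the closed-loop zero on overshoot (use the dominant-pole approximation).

2.47%

Forward path: (40 + 3s)·6.4/(s(s+5.2)). The closed-loop characteristic equation is s² + (5.2 + 6.4·3)s + 6.4·40 = 0.
That is s² + 24.4s + 256 = 0, so ω_n = 16 rad/s and ζ = 24.4/(2·16) = 0.7625.
%OS = 100·exp(−πζ/√(1−ζ²)) = 2.47%.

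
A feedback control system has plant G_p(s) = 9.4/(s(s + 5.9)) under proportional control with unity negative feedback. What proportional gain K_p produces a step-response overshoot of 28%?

K_p = 6.56

From %OS = 100·exp(−πζ/√(1−ζ²)) = 28%, ζ = −ln(0.28)/√(π²+ln²(0.28)) = 0.3755.
Characteristic equation s² + 5.9s + 9.4K_p = 0 gives ζ = 5.9/(2√(9.4K_p)).
Setting ζ = 0.3755: √(9.4K_p) = 5.9/(2·0.3755) = 7.855, so K_p = 61.71/9.4 = 6.56.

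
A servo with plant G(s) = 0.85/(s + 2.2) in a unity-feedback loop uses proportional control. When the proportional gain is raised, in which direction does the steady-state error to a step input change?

The position error constant K_pos = K_p·G(0) grows with K_p, and e_ss = 1/(1+K_pos) falls.

decrease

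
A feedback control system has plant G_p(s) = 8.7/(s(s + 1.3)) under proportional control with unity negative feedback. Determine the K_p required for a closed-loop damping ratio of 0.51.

Closed-loop characteristic equation: s² + 1.3s + K_p·8.7 = 0.
So ω_n = √(8.7K_p) and 2ζω_n = 1.3, giving ζ = 1.3/(2√(8.7K_p)).
Setting ζ = 0.51: √(8.7K_p) = 1.3/(2·0.51) = 1.275, so K_p = 1.624/8.7 = 0.187.

K_p = 0.187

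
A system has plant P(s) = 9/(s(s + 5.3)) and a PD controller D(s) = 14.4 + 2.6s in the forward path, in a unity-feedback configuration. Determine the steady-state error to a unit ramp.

0.0409

The loop has one pole at the origin (type 1). Velocity error constant K_v = lim_{s→0} s·D(s)P(s) = 14.4·9/5.3 = 24.45.
Steady-state error to a unit ramp: e_ss = 1/K_v = 0.0409.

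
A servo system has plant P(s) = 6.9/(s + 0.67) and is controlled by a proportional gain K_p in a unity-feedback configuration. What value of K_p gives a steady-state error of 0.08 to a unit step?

For a type-0 loop with proportional control, e_ss = 1/(1 + K_p·P(0)).
P(0) = 10.3. Require 1/(1 + K_p·10.3) = 0.08, so 1 + 10.3·K_p = 12.5.
K_p = (12.5 − 1)/10.3 = 1.12.

K_p = 1.12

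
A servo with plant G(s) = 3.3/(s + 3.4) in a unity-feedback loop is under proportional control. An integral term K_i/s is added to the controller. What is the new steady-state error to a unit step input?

Adding integral action puts a pole at s = 0 in the forward path, raising the system type to 1; a type-1 loop has zero steady-state error to a step.

0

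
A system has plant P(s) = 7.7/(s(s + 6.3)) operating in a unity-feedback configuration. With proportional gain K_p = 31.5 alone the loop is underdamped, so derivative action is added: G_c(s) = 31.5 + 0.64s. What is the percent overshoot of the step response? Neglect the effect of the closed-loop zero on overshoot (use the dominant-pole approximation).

Forward path: (31.5 + 0.64s)·7.7/(s(s+6.3)). The closed-loop characteristic equation is s² + (6.3 + 7.7·0.64)s + 7.7·31.5 = 0.
That is s² + 11.23s + 242.6 = 0, so ω_n = 15.57 rad/s and ζ = 11.23/(2·15.57) = 0.3605.
%OS = 100·exp(−πζ/√(1−ζ²)) = 29.7%.

29.7%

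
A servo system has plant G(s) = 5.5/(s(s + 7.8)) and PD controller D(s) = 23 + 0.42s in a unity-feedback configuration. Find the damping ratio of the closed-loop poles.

Forward path: (23 + 0.42s)·5.5/(s(s+7.8)). The closed-loop characteristic equation is s² + (7.8 + 5.5·0.42)s + 5.5·23 = 0.
That is s² + 10.11s + 126.5 = 0, so ω_n = 11.25 rad/s and ζ = 10.11/(2·11.25) = 0.4494.

ζ = 0.449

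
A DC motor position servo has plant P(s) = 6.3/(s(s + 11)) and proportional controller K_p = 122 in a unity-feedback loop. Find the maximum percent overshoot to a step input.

52.9%

The closed-loop denominator s² + 11s + 768.6 gives ω_n = √768.6 = 27.72 and ζ = 11/(2ω_n) = 0.1984.
%OS = 100·exp(−πζ/√(1−ζ²)) = 100·exp(−π·0.1984/√0.9606) = 52.9%.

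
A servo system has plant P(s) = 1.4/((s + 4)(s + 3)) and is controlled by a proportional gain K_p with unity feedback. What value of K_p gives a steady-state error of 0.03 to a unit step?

For a type-0 loop with proportional control, e_ss = 1/(1 + K_p·P(0)).
P(0) = 0.1167. Require 1/(1 + K_p·0.1167) = 0.03, so 1 + 0.1167·K_p = 33.33.
K_p = (33.33 − 1)/0.1167 = 277.

K_p = 277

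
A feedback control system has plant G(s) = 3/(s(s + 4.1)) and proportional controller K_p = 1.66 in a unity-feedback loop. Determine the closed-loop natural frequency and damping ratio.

ω_n = 2.23 rad/s, ζ = 0.919

1 + K_p·G(s) = 0 gives s² + 4.1s + 4.98 = 0.
Matching s² + 2ζω_n s + ω_n²: ω_n = √4.98 = 2.232 rad/s and 2ζω_n = 4.1, so ζ = 4.1/(2·2.232) = 0.919.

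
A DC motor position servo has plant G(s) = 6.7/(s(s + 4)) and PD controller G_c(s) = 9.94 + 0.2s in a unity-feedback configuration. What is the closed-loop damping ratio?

ζ = 0.327

Forward path: (9.94 + 0.2s)·6.7/(s(s+4)). The closed-loop characteristic equation is s² + (4 + 6.7·0.2)s + 6.7·9.94 = 0.
That is s² + 5.34s + 66.6 = 0, so ω_n = 8.161 rad/s and ζ = 5.34/(2·8.161) = 0.3272.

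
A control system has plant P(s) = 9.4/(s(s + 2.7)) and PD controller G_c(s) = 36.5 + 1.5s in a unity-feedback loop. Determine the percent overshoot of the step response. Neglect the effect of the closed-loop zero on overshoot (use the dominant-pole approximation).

Forward path: (36.5 + 1.5s)·9.4/(s(s+2.7)). The closed-loop characteristic equation is s² + (2.7 + 9.4·1.5)s + 9.4·36.5 = 0.
That is s² + 16.8s + 343.1 = 0, so ω_n = 18.52 rad/s and ζ = 16.8/(2·18.52) = 0.4535.
%OS = 100·exp(−πζ/√(1−ζ²)) = 20.2%.

20.2%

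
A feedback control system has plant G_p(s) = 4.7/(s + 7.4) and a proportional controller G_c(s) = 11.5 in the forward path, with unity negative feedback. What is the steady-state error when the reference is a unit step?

0.12

The loop is type 0. Static position error constant K_pos = G_c(0)·G_p(0) = 11.5·0.6351 = 7.304.
Steady-state error to a unit step: e_ss = 1/(1+K_pos) = 1/8.304 = 0.12.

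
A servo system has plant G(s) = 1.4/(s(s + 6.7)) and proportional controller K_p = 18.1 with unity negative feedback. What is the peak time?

From 1 + K_pG(s) = 0: s² + 6.7s + 25.34 = 0 ⇒ ω_n = 5.034, ζ = 0.6655.
Damped frequency ω_d = ω_n√(1−ζ²) = 3.757 rad/s, so peak time T_p = π/ω_d = 0.836 s.

T_p = 0.836 s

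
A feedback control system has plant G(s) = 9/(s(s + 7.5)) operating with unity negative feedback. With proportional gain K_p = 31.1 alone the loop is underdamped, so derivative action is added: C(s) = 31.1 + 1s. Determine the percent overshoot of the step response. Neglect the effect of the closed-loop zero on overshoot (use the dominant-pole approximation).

Forward path: (31.1 + 1s)·9/(s(s+7.5)). The closed-loop characteristic equation is s² + (7.5 + 9·1)s + 9·31.1 = 0.
That is s² + 16.5s + 279.9 = 0, so ω_n = 16.73 rad/s and ζ = 16.5/(2·16.73) = 0.4931.
%OS = 100·exp(−πζ/√(1−ζ²)) = 16.9%.

16.9%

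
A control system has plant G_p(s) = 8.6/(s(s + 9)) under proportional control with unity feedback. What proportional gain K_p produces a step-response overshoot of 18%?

From %OS = 100·exp(−πζ/√(1−ζ²)) = 18%, ζ = −ln(0.18)/√(π²+ln²(0.18)) = 0.4791.
Characteristic equation s² + 9s + 8.6K_p = 0 gives ζ = 9/(2√(8.6K_p)).
Setting ζ = 0.4791: √(8.6K_p) = 9/(2·0.4791) = 9.392, so K_p = 88.22/8.6 = 10.3.

K_p = 10.3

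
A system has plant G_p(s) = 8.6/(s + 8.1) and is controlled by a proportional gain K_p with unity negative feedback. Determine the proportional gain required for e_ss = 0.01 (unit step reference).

The loop is type 0, so e_ss(step) = 1/(1 + K_pos) with K_pos = K_p·G_p(0).
G_p(0) = 1.062. Require 1/(1 + K_p·1.062) = 0.01, so 1 + 1.062·K_p = 100.
K_p = (100 − 1)/1.062 = 93.2.

K_p = 93.2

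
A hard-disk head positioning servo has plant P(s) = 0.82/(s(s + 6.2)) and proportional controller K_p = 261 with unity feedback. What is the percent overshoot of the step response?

50.6%

From 1 + K_pP(s) = 0: s² + 6.2s + 214 = 0 ⇒ ω_n = 14.63, ζ = 0.2119.
%OS = 100·exp(−πζ/√(1−ζ²)) = 100·exp(−π·0.2119/√0.9551) = 50.6%.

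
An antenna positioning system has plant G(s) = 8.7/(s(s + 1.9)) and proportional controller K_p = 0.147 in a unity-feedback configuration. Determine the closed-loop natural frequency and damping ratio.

With unity feedback the closed-loop characteristic equation is s² + 1.9s + 0.147·8.7 = s² + 1.9s + 1.279 = 0.
Matching s² + 2ζω_n s + ω_n²: ω_n = √1.279 = 1.131 rad/s and 2ζω_n = 1.9, so ζ = 1.9/(2·1.131) = 0.84.

ω_n = 1.13 rad/s, ζ = 0.84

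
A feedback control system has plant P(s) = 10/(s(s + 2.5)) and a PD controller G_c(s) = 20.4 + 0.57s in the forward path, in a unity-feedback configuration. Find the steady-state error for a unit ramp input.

The loop has one pole at the origin (type 1). Velocity error constant K_v = lim_{s→0} s·G_c(s)P(s) = 20.4·10/2.5 = 81.6.
Steady-state error to a unit ramp: e_ss = 1/K_v = 0.0123.

0.0123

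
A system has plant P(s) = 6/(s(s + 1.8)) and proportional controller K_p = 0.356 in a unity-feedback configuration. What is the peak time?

From 1 + K_pP(s) = 0: s² + 1.8s + 2.136 = 0 ⇒ ω_n = 1.462, ζ = 0.6158.
Damped frequency ω_d = ω_n√(1−ζ²) = 1.152 rad/s, so peak time T_p = π/ω_d = 2.73 s.

T_p = 2.73 s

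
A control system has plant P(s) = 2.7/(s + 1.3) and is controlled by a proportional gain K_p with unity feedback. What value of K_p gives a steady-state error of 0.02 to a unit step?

For a type-0 loop with proportional control, e_ss = 1/(1 + K_p·P(0)).
P(0) = 2.077. Require 1/(1 + K_p·2.077) = 0.02, so 1 + 2.077·K_p = 50.
K_p = (50 − 1)/2.077 = 23.6.

K_p = 23.6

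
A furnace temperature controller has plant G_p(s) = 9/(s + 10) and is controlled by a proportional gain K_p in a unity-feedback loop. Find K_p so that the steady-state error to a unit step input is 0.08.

K_p = 12.8

The loop is type 0, so e_ss(step) = 1/(1 + K_pos) with K_pos = K_p·G_p(0).
G_p(0) = 0.9. Require 1/(1 + K_p·0.9) = 0.08, so 1 + 0.9·K_p = 12.5.
K_p = (12.5 − 1)/0.9 = 12.8.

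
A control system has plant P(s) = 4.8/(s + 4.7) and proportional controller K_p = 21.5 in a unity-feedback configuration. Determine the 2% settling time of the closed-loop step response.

Closed-loop transfer function: T(s) = K_p·P(s)/(1 + K_p·P(s)) = 103.2/(s + 4.7 + 103.2) = 103.2/(s + 107.9).
Time constant τ = 1/107.9 = 0.009268 s, so the 2% settling time is about 4τ = 0.0371 s.

T_s ≈ 0.0371 s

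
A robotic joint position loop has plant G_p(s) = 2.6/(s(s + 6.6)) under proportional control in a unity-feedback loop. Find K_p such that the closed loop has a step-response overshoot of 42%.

From %OS = 100·exp(−πζ/√(1−ζ²)) = 42%, ζ = −ln(0.42)/√(π²+ln²(0.42)) = 0.2662.
Characteristic equation s² + 6.6s + 2.6K_p = 0 gives ζ = 6.6/(2√(2.6K_p)).
Setting ζ = 0.2662: √(2.6K_p) = 6.6/(2·0.2662) = 12.4, so K_p = 153.7/2.6 = 59.1.

K_p = 59.1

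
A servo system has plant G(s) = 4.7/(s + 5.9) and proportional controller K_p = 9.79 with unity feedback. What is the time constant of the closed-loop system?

τ = 0.0193 s

Closed-loop transfer function: T(s) = K_p·G(s)/(1 + K_p·G(s)) = 46.01/(s + 5.9 + 46.01) = 46.01/(s + 51.91).
Time constant τ = 1/51.91 = 0.0193 s.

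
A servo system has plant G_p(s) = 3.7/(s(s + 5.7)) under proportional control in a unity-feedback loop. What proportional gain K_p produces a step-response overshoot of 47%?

From %OS = 100·exp(−πζ/√(1−ζ²)) = 47%, ζ = −ln(0.47)/√(π²+ln²(0.47)) = 0.2337.
Characteristic equation s² + 5.7s + 3.7K_p = 0 gives ζ = 5.7/(2√(3.7K_p)).
Setting ζ = 0.2337: √(3.7K_p) = 5.7/(2·0.2337) = 12.2, so K_p = 148.7/3.7 = 40.2.

K_p = 40.2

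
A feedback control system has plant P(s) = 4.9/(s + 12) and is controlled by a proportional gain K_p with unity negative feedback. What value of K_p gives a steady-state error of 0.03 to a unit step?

K_p = 79.2

Steady-state error for a unit step on this type-0 loop is 1/(1 + K_p·P(0)).
P(0) = 0.4083. Require 1/(1 + K_p·0.4083) = 0.03, so 1 + 0.4083·K_p = 33.33.
K_p = (33.33 − 1)/0.4083 = 79.2.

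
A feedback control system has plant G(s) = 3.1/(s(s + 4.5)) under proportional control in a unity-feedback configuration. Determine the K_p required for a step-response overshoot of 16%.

K_p = 6.43

From %OS = 100·exp(−πζ/√(1−ζ²)) = 16%, ζ = −ln(0.16)/√(π²+ln²(0.16)) = 0.5039.
Characteristic equation s² + 4.5s + 3.1K_p = 0 gives ζ = 4.5/(2√(3.1K_p)).
Setting ζ = 0.5039: √(3.1K_p) = 4.5/(2·0.5039) = 4.465, so K_p = 19.94/3.1 = 6.43.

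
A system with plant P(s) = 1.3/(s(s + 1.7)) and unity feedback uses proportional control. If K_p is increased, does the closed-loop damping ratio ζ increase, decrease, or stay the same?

decrease

ζ = 1.7/(2√(1.3K_p)); increasing K_p raises the denominator, so ζ falls.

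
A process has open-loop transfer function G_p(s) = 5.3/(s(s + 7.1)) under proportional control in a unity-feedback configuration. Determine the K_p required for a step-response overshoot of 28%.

From %OS = 100·exp(−πζ/√(1−ζ²)) = 28%, ζ = −ln(0.28)/√(π²+ln²(0.28)) = 0.3755.
Characteristic equation s² + 7.1s + 5.3K_p = 0 gives ζ = 7.1/(2√(5.3K_p)).
Setting ζ = 0.3755: √(5.3K_p) = 7.1/(2·0.3755) = 9.453, so K_p = 89.36/5.3 = 16.9.

K_p = 16.9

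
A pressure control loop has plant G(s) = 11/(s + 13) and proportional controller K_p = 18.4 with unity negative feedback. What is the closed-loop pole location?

s = -215.4

Closed-loop transfer function: T(s) = K_p·G(s)/(1 + K_p·G(s)) = 202.4/(s + 13 + 202.4) = 202.4/(s + 215.4).
The closed-loop pole is at s = −215.4.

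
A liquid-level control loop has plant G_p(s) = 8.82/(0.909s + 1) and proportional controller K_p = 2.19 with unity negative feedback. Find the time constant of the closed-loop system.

Closed loop: T(s) = K_p·G_p/(1+K_p·G_p) = 19.32/(0.909s + 1 + 19.32), with pole at s = −(1 + 19.32)/0.909 = −22.35.
Closed-loop time constant τ = 1/22.35 = 0.0447 s.

τ = 0.0447 s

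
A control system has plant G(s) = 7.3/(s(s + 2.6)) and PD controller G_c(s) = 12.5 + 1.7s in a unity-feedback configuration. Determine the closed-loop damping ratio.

ζ = 0.786

Forward path: (12.5 + 1.7s)·7.3/(s(s+2.6)). The closed-loop characteristic equation is s² + (2.6 + 7.3·1.7)s + 7.3·12.5 = 0.
That is s² + 15.01s + 91.25 = 0, so ω_n = 9.552 rad/s and ζ = 15.01/(2·9.552) = 0.7857.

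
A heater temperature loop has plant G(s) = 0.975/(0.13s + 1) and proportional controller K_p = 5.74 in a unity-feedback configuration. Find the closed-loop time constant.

τ = 0.0197 s

Closed loop: T(s) = K_p·G/(1+K_p·G) = 5.596/(0.13s + 1 + 5.596), with pole at s = −(1 + 5.596)/0.13 = −50.74.
Closed-loop time constant τ = 1/50.74 = 0.0197 s.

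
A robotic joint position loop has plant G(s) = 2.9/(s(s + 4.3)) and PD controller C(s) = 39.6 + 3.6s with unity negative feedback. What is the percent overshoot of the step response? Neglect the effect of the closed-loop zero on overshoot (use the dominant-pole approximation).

Forward path: (39.6 + 3.6s)·2.9/(s(s+4.3)). The closed-loop characteristic equation is s² + (4.3 + 2.9·3.6)s + 2.9·39.6 = 0.
That is s² + 14.74s + 114.8 = 0, so ω_n = 10.72 rad/s and ζ = 14.74/(2·10.72) = 0.6877.
%OS = 100·exp(−πζ/√(1−ζ²)) = 5.1%.

5.1%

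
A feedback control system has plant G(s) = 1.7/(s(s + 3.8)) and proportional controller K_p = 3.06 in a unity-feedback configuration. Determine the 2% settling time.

The closed-loop denominator s² + 3.8s + 5.202 gives ω_n = √5.202 = 2.281 and ζ = 3.8/(2ω_n) = 0.833.
2% settling time T_s ≈ 4/(ζω_n) = 4/1.9 = 2.11 s.

T_s ≈ 2.11 s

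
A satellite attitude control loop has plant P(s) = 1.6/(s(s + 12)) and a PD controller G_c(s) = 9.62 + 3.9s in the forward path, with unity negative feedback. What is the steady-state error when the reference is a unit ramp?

The loop has one pole at the origin (type 1). Velocity error constant K_v = lim_{s→0} s·G_c(s)P(s) = 9.62·1.6/12 = 1.283.
Steady-state error to a unit ramp: e_ss = 1/K_v = 0.78.

0.78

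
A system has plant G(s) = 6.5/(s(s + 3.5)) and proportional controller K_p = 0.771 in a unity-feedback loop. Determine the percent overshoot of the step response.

1.95%

The closed-loop denominator s² + 3.5s + 5.011 gives ω_n = √5.011 = 2.239 and ζ = 3.5/(2ω_n) = 0.7817.
%OS = 100·exp(−πζ/√(1−ζ²)) = 100·exp(−π·0.7817/√0.3889) = 1.95%.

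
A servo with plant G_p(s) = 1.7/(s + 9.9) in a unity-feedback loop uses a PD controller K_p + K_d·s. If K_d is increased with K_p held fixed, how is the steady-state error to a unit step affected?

unchanged

K_d affects only the transient (the s-coefficient); the DC loop gain, and hence e_ss, depends only on K_p.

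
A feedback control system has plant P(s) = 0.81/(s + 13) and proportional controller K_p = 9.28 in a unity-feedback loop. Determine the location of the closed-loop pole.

s = -20.52

Closed-loop transfer function: T(s) = K_p·P(s)/(1 + K_p·P(s)) = 7.517/(s + 13 + 7.517) = 7.517/(s + 20.52).
The closed-loop pole is at s = −20.52.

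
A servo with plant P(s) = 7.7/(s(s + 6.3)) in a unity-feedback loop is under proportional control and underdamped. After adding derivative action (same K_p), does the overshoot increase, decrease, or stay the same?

With PD the characteristic equation becomes s² + (a + K·K_d)s + K·K_p = 0; the damping term grows, ζ rises, overshoot falls.

decrease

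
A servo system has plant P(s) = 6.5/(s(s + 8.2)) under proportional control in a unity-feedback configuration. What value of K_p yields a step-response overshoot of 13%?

From %OS = 100·exp(−πζ/√(1−ζ²)) = 13%, ζ = −ln(0.13)/√(π²+ln²(0.13)) = 0.5446.
Characteristic equation s² + 8.2s + 6.5K_p = 0 gives ζ = 8.2/(2√(6.5K_p)).
Setting ζ = 0.5446: √(6.5K_p) = 8.2/(2·0.5446) = 7.528, so K_p = 56.67/6.5 = 8.72.

K_p = 8.72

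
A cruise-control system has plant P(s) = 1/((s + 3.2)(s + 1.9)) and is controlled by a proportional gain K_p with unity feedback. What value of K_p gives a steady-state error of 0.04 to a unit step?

The loop is type 0, so e_ss(step) = 1/(1 + K_pos) with K_pos = K_p·P(0).
P(0) = 0.1645. Require 1/(1 + K_p·0.1645) = 0.04, so 1 + 0.1645·K_p = 25.
K_p = (25 − 1)/0.1645 = 146.

K_p = 146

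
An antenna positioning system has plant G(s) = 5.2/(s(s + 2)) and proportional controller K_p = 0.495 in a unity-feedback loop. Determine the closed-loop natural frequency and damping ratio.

ω_n = 1.6 rad/s, ζ = 0.623

The closed-loop denominator is s(s+2) + 0.495·5.2 = s² + 2s + 2.574.
Matching s² + 2ζω_n s + ω_n²: ω_n = √2.574 = 1.604 rad/s and 2ζω_n = 2, so ζ = 2/(2·1.604) = 0.623.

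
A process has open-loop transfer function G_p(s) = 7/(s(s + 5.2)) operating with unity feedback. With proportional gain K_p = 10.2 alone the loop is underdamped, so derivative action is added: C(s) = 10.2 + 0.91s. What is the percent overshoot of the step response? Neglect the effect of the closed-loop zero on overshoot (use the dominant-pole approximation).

Forward path: (10.2 + 0.91s)·7/(s(s+5.2)). The closed-loop characteristic equation is s² + (5.2 + 7·0.91)s + 7·10.2 = 0.
That is s² + 11.57s + 71.4 = 0, so ω_n = 8.45 rad/s and ζ = 11.57/(2·8.45) = 0.6846.
%OS = 100·exp(−πζ/√(1−ζ²)) = 5.23%.

5.23%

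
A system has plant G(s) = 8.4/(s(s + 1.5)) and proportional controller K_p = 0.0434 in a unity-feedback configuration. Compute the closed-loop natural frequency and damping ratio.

1 + K_p·G(s) = 0 gives s² + 1.5s + 0.3646 = 0.
So ω_n² = 0.3646 ⇒ ω_n = 0.6038 rad/s, and ζ = 1.5/(2ω_n) = 1.24.

ω_n = 0.604 rad/s, ζ = 1.24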